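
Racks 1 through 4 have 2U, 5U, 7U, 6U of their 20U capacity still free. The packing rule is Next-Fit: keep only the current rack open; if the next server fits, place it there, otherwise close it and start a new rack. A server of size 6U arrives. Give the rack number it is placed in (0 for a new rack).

Next-Fit only looks at rack 4, which has 6U free.
6U fits there.

4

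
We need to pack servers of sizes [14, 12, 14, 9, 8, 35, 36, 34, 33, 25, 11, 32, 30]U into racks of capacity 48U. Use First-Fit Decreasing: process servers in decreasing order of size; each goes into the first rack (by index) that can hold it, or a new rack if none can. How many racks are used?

7

Sorted descending: 36, 35, 34, 33, 32, 30, 25, 14, 14, 12, 11, 9, 8.
Put 36U in rack 1; 12U remain.
Put 35U in rack 2; 13U remain.
Put 34U in rack 3; 14U remain.
Put 33U in rack 4; 15U remain.
Put 32U in rack 5; 16U remain.
Put 30U in rack 6; 18U remain.
Put 25U in rack 7; 23U remain.
Put 14U in rack 3; 0U remain.
Put 14U in rack 4; 1U remain.
Put 12U in rack 1; 0U remain.
Put 11U in rack 2; 2U remain.
Put 9U in rack 5; 7U remain.
Put 8U in rack 6; 10U remain.
Final racks: [36,12] [35,11] [34,14] [33,14] [32,9] [30,8] [25].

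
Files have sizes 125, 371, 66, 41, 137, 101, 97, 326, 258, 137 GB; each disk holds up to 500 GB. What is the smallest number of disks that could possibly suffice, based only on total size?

4

Total size = 125 + 371 + 66 + 41 + 137 + 101 + 97 + 326 + 258 + 137 = 1659 GB.
⌈1659 / 500⌉ = 4.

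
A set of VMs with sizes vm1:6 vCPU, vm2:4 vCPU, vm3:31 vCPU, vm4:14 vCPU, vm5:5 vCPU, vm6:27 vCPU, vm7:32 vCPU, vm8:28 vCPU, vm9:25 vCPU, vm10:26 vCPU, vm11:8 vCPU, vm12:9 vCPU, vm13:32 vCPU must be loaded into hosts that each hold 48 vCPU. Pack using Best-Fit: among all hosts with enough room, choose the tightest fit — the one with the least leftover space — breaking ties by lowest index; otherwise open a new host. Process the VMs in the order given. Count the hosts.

host 1: place vm1 (6 vCPU), 42 vCPU left
host 1: place vm2 (4 vCPU), 38 vCPU left
host 1: place vm3 (31 vCPU), 7 vCPU left
host 2: place vm4 (14 vCPU), 34 vCPU left
host 1: place vm5 (5 vCPU), 2 vCPU left
host 2: place vm6 (27 vCPU), 7 vCPU left
host 3: place vm7 (32 vCPU), 16 vCPU left
host 4: place vm8 (28 vCPU), 20 vCPU left
host 5: place vm9 (25 vCPU), 23 vCPU left
host 6: place vm10 (26 vCPU), 22 vCPU left
host 3: place vm11 (8 vCPU), 8 vCPU left
host 4: place vm12 (9 vCPU), 11 vCPU left
host 7: place vm13 (32 vCPU), 16 vCPU left
Final hosts: [6,4,31,5] [14,27] [32,8] [28,9] [25] [26] [32].

7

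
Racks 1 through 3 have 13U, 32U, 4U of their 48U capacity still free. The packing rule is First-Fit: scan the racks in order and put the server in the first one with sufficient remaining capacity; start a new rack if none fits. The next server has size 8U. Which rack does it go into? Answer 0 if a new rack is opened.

1

Racks with room: rack 1 (13U), rack 2 (32U).
The first with room is rack 1.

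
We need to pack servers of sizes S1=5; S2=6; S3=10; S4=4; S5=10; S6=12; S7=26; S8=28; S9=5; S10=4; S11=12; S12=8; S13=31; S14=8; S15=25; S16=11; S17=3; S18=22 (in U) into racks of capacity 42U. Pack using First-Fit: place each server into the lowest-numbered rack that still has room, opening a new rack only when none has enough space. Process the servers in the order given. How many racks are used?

6

Put S1 (5U) in rack 1; 37U remain.
Put S2 (6U) in rack 1; 31U remain.
Put S3 (10U) in rack 1; 21U remain.
Put S4 (4U) in rack 1; 17U remain.
Put S5 (10U) in rack 1; 7U remain.
Put S6 (12U) in rack 2; 30U remain.
Put S7 (26U) in rack 2; 4U remain.
Put S8 (28U) in rack 3; 14U remain.
Put S9 (5U) in rack 1; 2U remain.
Put S10 (4U) in rack 2; 0U remain.
Put S11 (12U) in rack 3; 2U remain.
Put S12 (8U) in rack 4; 34U remain.
Put S13 (31U) in rack 4; 3U remain.
Put S14 (8U) in rack 5; 34U remain.
Put S15 (25U) in rack 5; 9U remain.
Put S16 (11U) in rack 6; 31U remain.
Put S17 (3U) in rack 4; 0U remain.
Put S18 (22U) in rack 6; 9U remain.
Final racks: [5,6,10,4,10,5] [12,26,4] [28,12] [8,31,3] [8,25] [11,22].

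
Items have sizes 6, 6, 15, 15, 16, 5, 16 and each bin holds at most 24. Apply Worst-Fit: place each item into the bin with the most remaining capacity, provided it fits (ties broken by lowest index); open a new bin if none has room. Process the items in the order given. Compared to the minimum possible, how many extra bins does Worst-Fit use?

Worst-Fit: [6,6,5] [15] [15] [16] [16] → 5 bins.
Total size 79; any packing needs at least ⌈79/24⌉ = 4 bins.
An optimal packing achieves that bound: [16,6] [16,6] [15,5] [15] → 4 bins.
Excess: 5 − 4 = 1.

1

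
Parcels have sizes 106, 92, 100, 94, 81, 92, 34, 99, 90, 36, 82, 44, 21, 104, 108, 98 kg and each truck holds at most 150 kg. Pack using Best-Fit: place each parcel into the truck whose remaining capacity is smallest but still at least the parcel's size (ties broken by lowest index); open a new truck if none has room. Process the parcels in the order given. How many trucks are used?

12

Put 106 kg in truck 1; 44 kg remain.
Put 92 kg in truck 2; 58 kg remain.
Put 100 kg in truck 3; 50 kg remain.
Put 94 kg in truck 4; 56 kg remain.
Put 81 kg in truck 5; 69 kg remain.
Put 92 kg in truck 6; 58 kg remain.
Put 34 kg in truck 1; 10 kg remain.
Put 99 kg in truck 7; 51 kg remain.
Put 90 kg in truck 8; 60 kg remain.
Put 36 kg in truck 3; 14 kg remain.
Put 82 kg in truck 9; 68 kg remain.
Put 44 kg in truck 7; 7 kg remain.
Put 21 kg in truck 4; 35 kg remain.
Put 104 kg in truck 10; 46 kg remain.
Put 108 kg in truck 11; 42 kg remain.
Put 98 kg in truck 12; 52 kg remain.
Final trucks: [106,34] [92] [100,36] [94,21] [81] [92] [99,44] [90] [82] [104] [108] [98].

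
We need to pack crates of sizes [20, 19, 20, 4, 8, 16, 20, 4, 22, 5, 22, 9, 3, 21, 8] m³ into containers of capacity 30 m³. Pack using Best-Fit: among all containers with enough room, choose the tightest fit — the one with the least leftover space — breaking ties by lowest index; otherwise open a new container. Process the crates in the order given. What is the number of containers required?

8

container 1: place 20 m³, 10 m³ left
container 2: place 19 m³, 11 m³ left
container 3: place 20 m³, 10 m³ left
container 1: place 4 m³, 6 m³ left
container 3: place 8 m³, 2 m³ left
container 4: place 16 m³, 14 m³ left
container 5: place 20 m³, 10 m³ left
container 1: place 4 m³, 2 m³ left
container 6: place 22 m³, 8 m³ left
container 6: place 5 m³, 3 m³ left
container 7: place 22 m³, 8 m³ left
container 5: place 9 m³, 1 m³ left
container 6: place 3 m³, 0 m³ left
container 8: place 21 m³, 9 m³ left
container 7: place 8 m³, 0 m³ left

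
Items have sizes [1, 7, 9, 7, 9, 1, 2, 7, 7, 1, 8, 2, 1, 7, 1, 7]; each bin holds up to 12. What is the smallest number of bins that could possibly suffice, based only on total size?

7 bins

Total size = 1 + 7 + 9 + 7 + 9 + 1 + 2 + 7 + 7 + 1 + 8 + 2 + 1 + 7 + 1 + 7 = 77.
⌈77 / 12⌉ = 7.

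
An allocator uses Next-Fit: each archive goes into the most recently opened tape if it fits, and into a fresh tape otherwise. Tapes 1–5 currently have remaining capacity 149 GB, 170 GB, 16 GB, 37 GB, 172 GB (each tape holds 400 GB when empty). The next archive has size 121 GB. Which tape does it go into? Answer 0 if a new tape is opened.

Next-Fit only looks at tape 5, which has 172 GB free.
121 GB fits there.

5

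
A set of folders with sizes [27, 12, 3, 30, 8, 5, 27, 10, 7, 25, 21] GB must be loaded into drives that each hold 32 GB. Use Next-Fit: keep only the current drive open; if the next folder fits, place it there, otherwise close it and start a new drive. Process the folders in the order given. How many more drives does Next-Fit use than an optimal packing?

2

Next-Fit: [27] [12,3] [30] [8,5] [27] [10,7] [25] [21] → 8 drives.
Total size 175 GB; any packing needs at least ⌈175/32⌉ = 6 drives.
An optimal packing achieves that bound: [30] [27,5] [27,3] [25,7] [21,10] [12,8] → 6 drives.
Excess: 8 − 6 = 2.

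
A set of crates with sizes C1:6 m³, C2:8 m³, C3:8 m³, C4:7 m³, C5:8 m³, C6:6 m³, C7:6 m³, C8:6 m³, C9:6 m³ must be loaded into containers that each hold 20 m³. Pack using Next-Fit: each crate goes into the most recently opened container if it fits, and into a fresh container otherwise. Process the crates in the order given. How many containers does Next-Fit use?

C1 (6 m³) → container 1 (remaining 14 m³)
C2 (8 m³) → container 1 (remaining 6 m³)
C3 (8 m³) → container 2 (remaining 12 m³)
C4 (7 m³) → container 2 (remaining 5 m³)
C5 (8 m³) → container 3 (remaining 12 m³)
C6 (6 m³) → container 3 (remaining 6 m³)
C7 (6 m³) → container 3 (remaining 0 m³)
C8 (6 m³) → container 4 (remaining 14 m³)
C9 (6 m³) → container 4 (remaining 8 m³)

4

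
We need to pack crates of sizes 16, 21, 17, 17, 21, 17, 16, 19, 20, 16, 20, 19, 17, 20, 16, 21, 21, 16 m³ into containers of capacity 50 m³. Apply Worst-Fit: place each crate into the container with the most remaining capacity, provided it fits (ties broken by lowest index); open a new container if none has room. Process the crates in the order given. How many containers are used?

container 1: place 16 m³, 34 m³ left
container 1: place 21 m³, 13 m³ left
container 2: place 17 m³, 33 m³ left
container 2: place 17 m³, 16 m³ left
container 3: place 21 m³, 29 m³ left
container 3: place 17 m³, 12 m³ left
container 2: place 16 m³, 0 m³ left
container 4: place 19 m³, 31 m³ left
container 4: place 20 m³, 11 m³ left
container 5: place 16 m³, 34 m³ left
container 5: place 20 m³, 14 m³ left
container 6: place 19 m³, 31 m³ left
container 6: place 17 m³, 14 m³ left
container 7: place 20 m³, 30 m³ left
container 7: place 16 m³, 14 m³ left
container 8: place 21 m³, 29 m³ left
container 8: place 21 m³, 8 m³ left
container 9: place 16 m³, 34 m³ left

9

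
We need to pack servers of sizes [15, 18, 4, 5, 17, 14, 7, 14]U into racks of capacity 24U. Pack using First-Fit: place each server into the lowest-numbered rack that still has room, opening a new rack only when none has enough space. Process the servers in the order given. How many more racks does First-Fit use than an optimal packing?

0

First-Fit: [15,4,5] [18] [17,7] [14] [14] → 5 racks.
5 servers exceed 12U (half the capacity), and no two of those can share a rack, so at least 5 racks are needed.
So 5 is already optimal.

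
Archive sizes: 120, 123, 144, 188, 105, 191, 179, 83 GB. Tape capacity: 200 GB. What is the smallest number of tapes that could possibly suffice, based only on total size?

6

Total size = 120 + 123 + 144 + 188 + 105 + 191 + 179 + 83 = 1133 GB.
⌈1133 / 200⌉ = 6.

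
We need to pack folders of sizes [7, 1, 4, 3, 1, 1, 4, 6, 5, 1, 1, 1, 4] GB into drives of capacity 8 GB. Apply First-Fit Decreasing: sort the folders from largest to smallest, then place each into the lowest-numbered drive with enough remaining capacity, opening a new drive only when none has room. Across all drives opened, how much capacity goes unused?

1

Sorted descending: 7, 6, 5, 4, 4, 4, 3, 1, 1, 1, 1, 1, 1.
7 GB → drive 1 (remaining 1 GB)
6 GB → drive 2 (remaining 2 GB)
5 GB → drive 3 (remaining 3 GB)
4 GB → drive 4 (remaining 4 GB)
4 GB → drive 4 (remaining 0 GB)
4 GB → drive 5 (remaining 4 GB)
3 GB → drive 3 (remaining 0 GB)
1 GB → drive 1 (remaining 0 GB)
1 GB → drive 2 (remaining 1 GB)
1 GB → drive 2 (remaining 0 GB)
1 GB → drive 5 (remaining 3 GB)
1 GB → drive 5 (remaining 2 GB)
1 GB → drive 5 (remaining 1 GB)
5 drives × 8 GB = 40 GB; used 39 GB; unused 1 GB.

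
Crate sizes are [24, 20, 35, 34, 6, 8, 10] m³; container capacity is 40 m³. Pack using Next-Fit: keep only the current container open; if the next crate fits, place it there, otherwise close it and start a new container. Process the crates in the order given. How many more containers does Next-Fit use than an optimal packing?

1

Next-Fit: [24] [20] [35] [34,6] [8,10] → 5 containers.
Total size 137 m³; any packing needs at least ⌈137/40⌉ = 4 containers.
An optimal packing achieves that bound: [35] [34,6] [24,10] [20,8] → 4 containers.
Excess: 5 − 4 = 1.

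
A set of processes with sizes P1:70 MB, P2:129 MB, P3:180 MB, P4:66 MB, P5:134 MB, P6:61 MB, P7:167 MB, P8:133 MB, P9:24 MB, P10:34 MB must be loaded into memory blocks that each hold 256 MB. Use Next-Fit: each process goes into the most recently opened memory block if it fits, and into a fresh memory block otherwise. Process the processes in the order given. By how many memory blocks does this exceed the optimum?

0

Next-Fit: [70,129] [180,66] [134,61] [167] [133,24,34] → 5 memory blocks.
5 processes exceed 128 MB (half the capacity), and no two of those can share a memory block, so at least 5 memory blocks are needed.
So 5 is already optimal.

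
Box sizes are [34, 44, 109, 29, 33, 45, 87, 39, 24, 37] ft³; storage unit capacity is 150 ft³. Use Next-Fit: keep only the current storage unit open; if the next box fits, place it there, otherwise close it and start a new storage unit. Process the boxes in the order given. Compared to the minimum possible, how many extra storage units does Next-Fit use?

1

Next-Fit: [34,44] [109,29] [33,45] [87,39,24] [37] → 5 storage units.
Total size 481 ft³; any packing needs at least ⌈481/150⌉ = 4 storage units.
An optimal packing achieves that bound: [109,39] [87,45] [44,37,34,33] [29,24] → 4 storage units.
Excess: 5 − 4 = 1.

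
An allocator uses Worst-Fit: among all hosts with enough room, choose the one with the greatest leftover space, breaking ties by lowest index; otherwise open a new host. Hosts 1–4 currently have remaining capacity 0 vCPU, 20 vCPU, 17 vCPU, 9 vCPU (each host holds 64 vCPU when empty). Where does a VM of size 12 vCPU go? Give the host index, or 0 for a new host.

Hosts with room: host 2 (20 vCPU), host 3 (17 vCPU).
Most room is host 2 with 20 vCPU free.

2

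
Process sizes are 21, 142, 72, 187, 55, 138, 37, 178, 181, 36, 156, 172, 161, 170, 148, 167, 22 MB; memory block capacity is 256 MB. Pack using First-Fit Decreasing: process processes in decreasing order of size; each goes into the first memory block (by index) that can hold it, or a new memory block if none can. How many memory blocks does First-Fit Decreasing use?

Sorted descending: 187, 181, 178, 172, 170, 167, 161, 156, 148, 142, 138, 72, 55, 37, 36, 22, 21.
memory block 1: place 187 MB, 69 MB left
memory block 2: place 181 MB, 75 MB left
memory block 3: place 178 MB, 78 MB left
memory block 4: place 172 MB, 84 MB left
memory block 5: place 170 MB, 86 MB left
memory block 6: place 167 MB, 89 MB left
memory block 7: place 161 MB, 95 MB left
memory block 8: place 156 MB, 100 MB left
memory block 9: place 148 MB, 108 MB left
memory block 10: place 142 MB, 114 MB left
memory block 11: place 138 MB, 118 MB left
memory block 2: place 72 MB, 3 MB left
memory block 1: place 55 MB, 14 MB left
memory block 3: place 37 MB, 41 MB left
memory block 3: place 36 MB, 5 MB left
memory block 4: place 22 MB, 62 MB left
memory block 4: place 21 MB, 41 MB left

11 memory blocks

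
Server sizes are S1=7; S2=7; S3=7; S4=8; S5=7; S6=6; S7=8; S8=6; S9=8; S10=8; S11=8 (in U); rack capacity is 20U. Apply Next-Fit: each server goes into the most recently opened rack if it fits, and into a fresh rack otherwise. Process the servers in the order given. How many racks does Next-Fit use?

S1 (7U) → rack 1 (remaining 13U)
S2 (7U) → rack 1 (remaining 6U)
S3 (7U) → rack 2 (remaining 13U)
S4 (8U) → rack 2 (remaining 5U)
S5 (7U) → rack 3 (remaining 13U)
S6 (6U) → rack 3 (remaining 7U)
S7 (8U) → rack 4 (remaining 12U)
S8 (6U) → rack 4 (remaining 6U)
S9 (8U) → rack 5 (remaining 12U)
S10 (8U) → rack 5 (remaining 4U)
S11 (8U) → rack 6 (remaining 12U)

6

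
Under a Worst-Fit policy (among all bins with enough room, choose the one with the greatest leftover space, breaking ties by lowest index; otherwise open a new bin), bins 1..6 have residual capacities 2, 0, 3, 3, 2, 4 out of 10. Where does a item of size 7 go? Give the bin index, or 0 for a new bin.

No bin has ≥ 7 free, so a new bin is opened.

0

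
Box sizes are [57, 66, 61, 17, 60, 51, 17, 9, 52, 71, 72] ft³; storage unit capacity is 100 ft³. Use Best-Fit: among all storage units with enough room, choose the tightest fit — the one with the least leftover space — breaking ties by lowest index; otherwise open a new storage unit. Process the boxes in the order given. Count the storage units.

57 ft³ → storage unit 1 (remaining 43 ft³)
66 ft³ → storage unit 2 (remaining 34 ft³)
61 ft³ → storage unit 3 (remaining 39 ft³)
17 ft³ → storage unit 2 (remaining 17 ft³)
60 ft³ → storage unit 4 (remaining 40 ft³)
51 ft³ → storage unit 5 (remaining 49 ft³)
17 ft³ → storage unit 2 (remaining 0 ft³)
9 ft³ → storage unit 3 (remaining 30 ft³)
52 ft³ → storage unit 6 (remaining 48 ft³)
71 ft³ → storage unit 7 (remaining 29 ft³)
72 ft³ → storage unit 8 (remaining 28 ft³)

8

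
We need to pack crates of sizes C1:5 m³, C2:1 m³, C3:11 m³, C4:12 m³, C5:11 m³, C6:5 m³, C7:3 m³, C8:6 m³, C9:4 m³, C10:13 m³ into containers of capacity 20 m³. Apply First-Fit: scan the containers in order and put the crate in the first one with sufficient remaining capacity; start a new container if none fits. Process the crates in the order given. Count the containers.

C1 (5 m³) → container 1 (remaining 15 m³)
C2 (1 m³) → container 1 (remaining 14 m³)
C3 (11 m³) → container 1 (remaining 3 m³)
C4 (12 m³) → container 2 (remaining 8 m³)
C5 (11 m³) → container 3 (remaining 9 m³)
C6 (5 m³) → container 2 (remaining 3 m³)
C7 (3 m³) → container 1 (remaining 0 m³)
C8 (6 m³) → container 3 (remaining 3 m³)
C9 (4 m³) → container 4 (remaining 16 m³)
C10 (13 m³) → container 4 (remaining 3 m³)
Final containers: [5,1,11,3] [12,5] [11,6] [4,13].

4 containers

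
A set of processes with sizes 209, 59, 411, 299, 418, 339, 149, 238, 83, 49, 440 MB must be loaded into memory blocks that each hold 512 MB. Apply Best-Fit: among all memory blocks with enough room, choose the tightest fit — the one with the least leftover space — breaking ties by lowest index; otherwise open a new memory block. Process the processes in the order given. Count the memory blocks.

Put 209 MB in memory block 1; 303 MB remain.
Put 59 MB in memory block 1; 244 MB remain.
Put 411 MB in memory block 2; 101 MB remain.
Put 299 MB in memory block 3; 213 MB remain.
Put 418 MB in memory block 4; 94 MB remain.
Put 339 MB in memory block 5; 173 MB remain.
Put 149 MB in memory block 5; 24 MB remain.
Put 238 MB in memory block 1; 6 MB remain.
Put 83 MB in memory block 4; 11 MB remain.
Put 49 MB in memory block 2; 52 MB remain.
Put 440 MB in memory block 6; 72 MB remain.
Final memory blocks: [209,59,238] [411,49] [299] [418,83] [339,149] [440].

6 memory blocks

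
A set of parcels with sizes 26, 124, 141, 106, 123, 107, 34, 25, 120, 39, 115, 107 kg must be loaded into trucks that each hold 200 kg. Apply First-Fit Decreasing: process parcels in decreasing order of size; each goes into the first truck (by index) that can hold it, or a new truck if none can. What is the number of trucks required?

8

Sorted descending: 141, 124, 123, 120, 115, 107, 107, 106, 39, 34, 26, 25.
Put 141 kg in truck 1; 59 kg remain.
Put 124 kg in truck 2; 76 kg remain.
Put 123 kg in truck 3; 77 kg remain.
Put 120 kg in truck 4; 80 kg remain.
Put 115 kg in truck 5; 85 kg remain.
Put 107 kg in truck 6; 93 kg remain.
Put 107 kg in truck 7; 93 kg remain.
Put 106 kg in truck 8; 94 kg remain.
Put 39 kg in truck 1; 20 kg remain.
Put 34 kg in truck 2; 42 kg remain.
Put 26 kg in truck 2; 16 kg remain.
Put 25 kg in truck 3; 52 kg remain.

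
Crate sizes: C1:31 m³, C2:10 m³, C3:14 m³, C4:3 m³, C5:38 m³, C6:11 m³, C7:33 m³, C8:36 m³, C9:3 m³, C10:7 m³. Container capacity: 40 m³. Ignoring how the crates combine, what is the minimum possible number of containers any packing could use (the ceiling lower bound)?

Total size = 31 + 10 + 14 + 3 + 38 + 11 + 33 + 36 + 3 + 7 = 186 m³.
⌈186 / 40⌉ = 5.

5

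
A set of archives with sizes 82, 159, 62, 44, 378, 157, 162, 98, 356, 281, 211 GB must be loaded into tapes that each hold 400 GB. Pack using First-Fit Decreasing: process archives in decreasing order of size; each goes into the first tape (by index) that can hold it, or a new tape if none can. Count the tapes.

6

Sorted descending: 378, 356, 281, 211, 162, 159, 157, 98, 82, 62, 44.
tape 1: place 378 GB, 22 GB left
tape 2: place 356 GB, 44 GB left
tape 3: place 281 GB, 119 GB left
tape 4: place 211 GB, 189 GB left
tape 4: place 162 GB, 27 GB left
tape 5: place 159 GB, 241 GB left
tape 5: place 157 GB, 84 GB left
tape 3: place 98 GB, 21 GB left
tape 5: place 82 GB, 2 GB left
tape 6: place 62 GB, 338 GB left
tape 2: place 44 GB, 0 GB left
Final tapes: [378] [356,44] [281,98] [211,162] [159,157,82] [62].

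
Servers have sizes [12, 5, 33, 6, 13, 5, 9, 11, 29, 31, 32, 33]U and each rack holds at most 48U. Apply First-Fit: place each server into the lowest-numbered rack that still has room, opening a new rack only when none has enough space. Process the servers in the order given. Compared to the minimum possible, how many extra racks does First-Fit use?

First-Fit: [12,5,6,13,5] [33,9] [11,29] [31] [32] [33] → 6 racks.
Total size 219U; any packing needs at least ⌈219/48⌉ = 5 racks.
An optimal packing achieves that bound: [33,13] [33,12] [32,11,5] [31,9,6] [29,5] → 5 racks.
Excess: 6 − 5 = 1.

1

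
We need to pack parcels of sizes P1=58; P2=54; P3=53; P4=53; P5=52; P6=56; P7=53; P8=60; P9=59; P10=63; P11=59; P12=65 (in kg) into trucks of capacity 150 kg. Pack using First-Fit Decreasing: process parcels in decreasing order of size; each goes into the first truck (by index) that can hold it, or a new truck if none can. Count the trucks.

6

Sorted descending: 65, 63, 60, 59, 59, 58, 56, 54, 53, 53, 53, 52.
Put 65 kg in truck 1; 85 kg remain.
Put 63 kg in truck 1; 22 kg remain.
Put 60 kg in truck 2; 90 kg remain.
Put 59 kg in truck 2; 31 kg remain.
Put 59 kg in truck 3; 91 kg remain.
Put 58 kg in truck 3; 33 kg remain.
Put 56 kg in truck 4; 94 kg remain.
Put 54 kg in truck 4; 40 kg remain.
Put 53 kg in truck 5; 97 kg remain.
Put 53 kg in truck 5; 44 kg remain.
Put 53 kg in truck 6; 97 kg remain.
Put 52 kg in truck 6; 45 kg remain.
Final trucks: [65,63] [60,59] [59,58] [56,54] [53,53] [53,52].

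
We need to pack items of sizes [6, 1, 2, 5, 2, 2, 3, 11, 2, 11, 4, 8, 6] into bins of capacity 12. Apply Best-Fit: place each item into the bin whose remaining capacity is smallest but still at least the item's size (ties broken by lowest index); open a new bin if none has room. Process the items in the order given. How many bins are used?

Put 6 in bin 1; 6 remain.
Put 1 in bin 1; 5 remain.
Put 2 in bin 1; 3 remain.
Put 5 in bin 2; 7 remain.
Put 2 in bin 1; 1 remain.
Put 2 in bin 2; 5 remain.
Put 3 in bin 2; 2 remain.
Put 11 in bin 3; 1 remain.
Put 2 in bin 2; 0 remain.
Put 11 in bin 4; 1 remain.
Put 4 in bin 5; 8 remain.
Put 8 in bin 5; 0 remain.
Put 6 in bin 6; 6 remain.

6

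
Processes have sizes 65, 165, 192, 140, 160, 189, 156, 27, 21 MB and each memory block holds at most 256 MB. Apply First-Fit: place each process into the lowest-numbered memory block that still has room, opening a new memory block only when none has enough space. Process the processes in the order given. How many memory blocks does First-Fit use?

65 MB → memory block 1 (remaining 191 MB)
165 MB → memory block 1 (remaining 26 MB)
192 MB → memory block 2 (remaining 64 MB)
140 MB → memory block 3 (remaining 116 MB)
160 MB → memory block 4 (remaining 96 MB)
189 MB → memory block 5 (remaining 67 MB)
156 MB → memory block 6 (remaining 100 MB)
27 MB → memory block 2 (remaining 37 MB)
21 MB → memory block 1 (remaining 5 MB)
Final memory blocks: [65,165,21] [192,27] [140] [160] [189] [156].

6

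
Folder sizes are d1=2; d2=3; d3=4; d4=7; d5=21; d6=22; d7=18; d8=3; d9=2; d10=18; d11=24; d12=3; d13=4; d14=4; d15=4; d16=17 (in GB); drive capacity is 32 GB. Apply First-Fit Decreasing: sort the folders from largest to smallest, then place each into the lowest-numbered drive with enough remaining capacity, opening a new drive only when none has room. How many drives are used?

Sorted descending: 24, 22, 21, 18, 18, 17, 7, 4, 4, 4, 4, 3, 3, 3, 2, 2.
drive 1: place 24 GB, 8 GB left
drive 2: place 22 GB, 10 GB left
drive 3: place 21 GB, 11 GB left
drive 4: place 18 GB, 14 GB left
drive 5: place 18 GB, 14 GB left
drive 6: place 17 GB, 15 GB left
drive 1: place 7 GB, 1 GB left
drive 2: place 4 GB, 6 GB left
drive 2: place 4 GB, 2 GB left
drive 3: place 4 GB, 7 GB left
drive 3: place 4 GB, 3 GB left
drive 3: place 3 GB, 0 GB left
drive 4: place 3 GB, 11 GB left
drive 4: place 3 GB, 8 GB left
drive 2: place 2 GB, 0 GB left
drive 4: place 2 GB, 6 GB left
Final drives: [24,7] [22,4,4,2] [21,4,4,3] [18,3,3,2] [18] [17].

6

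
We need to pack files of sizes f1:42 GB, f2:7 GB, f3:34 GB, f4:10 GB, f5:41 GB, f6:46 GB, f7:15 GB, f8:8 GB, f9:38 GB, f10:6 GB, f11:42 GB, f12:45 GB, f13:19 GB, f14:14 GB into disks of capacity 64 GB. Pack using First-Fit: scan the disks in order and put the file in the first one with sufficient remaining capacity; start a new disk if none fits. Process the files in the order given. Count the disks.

f1 (42 GB) → disk 1 (remaining 22 GB)
f2 (7 GB) → disk 1 (remaining 15 GB)
f3 (34 GB) → disk 2 (remaining 30 GB)
f4 (10 GB) → disk 1 (remaining 5 GB)
f5 (41 GB) → disk 3 (remaining 23 GB)
f6 (46 GB) → disk 4 (remaining 18 GB)
f7 (15 GB) → disk 2 (remaining 15 GB)
f8 (8 GB) → disk 2 (remaining 7 GB)
f9 (38 GB) → disk 5 (remaining 26 GB)
f10 (6 GB) → disk 2 (remaining 1 GB)
f11 (42 GB) → disk 6 (remaining 22 GB)
f12 (45 GB) → disk 7 (remaining 19 GB)
f13 (19 GB) → disk 3 (remaining 4 GB)
f14 (14 GB) → disk 4 (remaining 4 GB)
Final disks: [42,7,10] [34,15,8,6] [41,19] [46,14] [38] [42] [45].

7 disks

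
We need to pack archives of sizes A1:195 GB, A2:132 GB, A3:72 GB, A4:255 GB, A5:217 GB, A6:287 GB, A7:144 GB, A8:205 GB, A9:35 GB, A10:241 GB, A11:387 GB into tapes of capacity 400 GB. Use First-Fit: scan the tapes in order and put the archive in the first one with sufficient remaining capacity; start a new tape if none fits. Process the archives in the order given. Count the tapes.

tape 1: place A1 (195 GB), 205 GB left
tape 1: place A2 (132 GB), 73 GB left
tape 1: place A3 (72 GB), 1 GB left
tape 2: place A4 (255 GB), 145 GB left
tape 3: place A5 (217 GB), 183 GB left
tape 4: place A6 (287 GB), 113 GB left
tape 2: place A7 (144 GB), 1 GB left
tape 5: place A8 (205 GB), 195 GB left
tape 3: place A9 (35 GB), 148 GB left
tape 6: place A10 (241 GB), 159 GB left
tape 7: place A11 (387 GB), 13 GB left
Final tapes: [195,132,72] [255,144] [217,35] [287] [205] [241] [387].

7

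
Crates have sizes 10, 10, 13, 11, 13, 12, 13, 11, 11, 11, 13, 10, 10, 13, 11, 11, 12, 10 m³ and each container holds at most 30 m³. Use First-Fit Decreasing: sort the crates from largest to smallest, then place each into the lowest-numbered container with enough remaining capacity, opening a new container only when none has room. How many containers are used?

9

Sorted descending: 13, 13, 13, 13, 13, 12, 12, 11, 11, 11, 11, 11, 11, 10, 10, 10, 10, 10.
13 m³ → container 1 (remaining 17 m³)
13 m³ → container 1 (remaining 4 m³)
13 m³ → container 2 (remaining 17 m³)
13 m³ → container 2 (remaining 4 m³)
13 m³ → container 3 (remaining 17 m³)
12 m³ → container 3 (remaining 5 m³)
12 m³ → container 4 (remaining 18 m³)
11 m³ → container 4 (remaining 7 m³)
11 m³ → container 5 (remaining 19 m³)
11 m³ → container 5 (remaining 8 m³)
11 m³ → container 6 (remaining 19 m³)
11 m³ → container 6 (remaining 8 m³)
11 m³ → container 7 (remaining 19 m³)
10 m³ → container 7 (remaining 9 m³)
10 m³ → container 8 (remaining 20 m³)
10 m³ → container 8 (remaining 10 m³)
10 m³ → container 8 (remaining 0 m³)
10 m³ → container 9 (remaining 20 m³)
Final containers: [13,13] [13,13] [13,12] [12,11] [11,11] [11,11] [11,10] [10,10,10] [10].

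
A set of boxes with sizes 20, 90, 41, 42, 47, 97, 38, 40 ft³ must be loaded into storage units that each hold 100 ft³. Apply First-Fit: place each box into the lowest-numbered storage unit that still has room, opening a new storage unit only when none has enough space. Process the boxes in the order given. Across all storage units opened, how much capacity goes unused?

20 ft³ → storage unit 1 (remaining 80 ft³)
90 ft³ → storage unit 2 (remaining 10 ft³)
41 ft³ → storage unit 1 (remaining 39 ft³)
42 ft³ → storage unit 3 (remaining 58 ft³)
47 ft³ → storage unit 3 (remaining 11 ft³)
97 ft³ → storage unit 4 (remaining 3 ft³)
38 ft³ → storage unit 1 (remaining 1 ft³)
40 ft³ → storage unit 5 (remaining 60 ft³)
5 storage units × 100 ft³ = 500 ft³; used 415 ft³; unused 85 ft³.

85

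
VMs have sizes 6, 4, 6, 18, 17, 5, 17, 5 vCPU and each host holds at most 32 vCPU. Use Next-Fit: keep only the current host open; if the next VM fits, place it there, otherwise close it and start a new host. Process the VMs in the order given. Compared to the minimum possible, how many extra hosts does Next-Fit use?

Next-Fit: [6,4,6] [18] [17,5] [17,5] → 4 hosts.
Total size 78 vCPU; any packing needs at least ⌈78/32⌉ = 3 hosts.
An optimal packing achieves that bound: [18,6,6] [17,5,5,4] [17] → 3 hosts.
Excess: 4 − 3 = 1.

1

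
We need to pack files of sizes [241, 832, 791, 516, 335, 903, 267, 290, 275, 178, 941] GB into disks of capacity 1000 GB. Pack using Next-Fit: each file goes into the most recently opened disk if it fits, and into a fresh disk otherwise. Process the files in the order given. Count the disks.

8 disks

disk 1: place 241 GB, 759 GB left
disk 2: place 832 GB, 168 GB left
disk 3: place 791 GB, 209 GB left
disk 4: place 516 GB, 484 GB left
disk 4: place 335 GB, 149 GB left
disk 5: place 903 GB, 97 GB left
disk 6: place 267 GB, 733 GB left
disk 6: place 290 GB, 443 GB left
disk 6: place 275 GB, 168 GB left
disk 7: place 178 GB, 822 GB left
disk 8: place 941 GB, 59 GB left
Final disks: [241] [832] [791] [516,335] [903] [267,290,275] [178] [941].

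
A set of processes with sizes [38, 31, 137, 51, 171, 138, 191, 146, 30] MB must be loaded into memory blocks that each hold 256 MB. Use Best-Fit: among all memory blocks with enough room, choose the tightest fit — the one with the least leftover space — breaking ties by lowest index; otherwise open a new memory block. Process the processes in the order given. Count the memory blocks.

memory block 1: place 38 MB, 218 MB left
memory block 1: place 31 MB, 187 MB left
memory block 1: place 137 MB, 50 MB left
memory block 2: place 51 MB, 205 MB left
memory block 2: place 171 MB, 34 MB left
memory block 3: place 138 MB, 118 MB left
memory block 4: place 191 MB, 65 MB left
memory block 5: place 146 MB, 110 MB left
memory block 2: place 30 MB, 4 MB left
Final memory blocks: [38,31,137] [51,171,30] [138] [191] [146].

5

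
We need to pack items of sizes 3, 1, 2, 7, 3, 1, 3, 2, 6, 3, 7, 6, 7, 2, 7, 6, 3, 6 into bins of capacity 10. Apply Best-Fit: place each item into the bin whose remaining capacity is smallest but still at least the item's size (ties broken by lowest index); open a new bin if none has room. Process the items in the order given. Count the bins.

3 → bin 1 (remaining 7)
1 → bin 1 (remaining 6)
2 → bin 1 (remaining 4)
7 → bin 2 (remaining 3)
3 → bin 2 (remaining 0)
1 → bin 1 (remaining 3)
3 → bin 1 (remaining 0)
2 → bin 3 (remaining 8)
6 → bin 3 (remaining 2)
3 → bin 4 (remaining 7)
7 → bin 4 (remaining 0)
6 → bin 5 (remaining 4)
7 → bin 6 (remaining 3)
2 → bin 3 (remaining 0)
7 → bin 7 (remaining 3)
6 → bin 8 (remaining 4)
3 → bin 6 (remaining 0)
6 → bin 9 (remaining 4)

9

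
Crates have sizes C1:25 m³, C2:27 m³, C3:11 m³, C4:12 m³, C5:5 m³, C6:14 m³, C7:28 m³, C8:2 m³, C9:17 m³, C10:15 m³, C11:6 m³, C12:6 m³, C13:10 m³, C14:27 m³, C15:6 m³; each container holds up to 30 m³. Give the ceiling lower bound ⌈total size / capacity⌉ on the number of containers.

Total size = 25 + 27 + 11 + 12 + 5 + 14 + 28 + 2 + 17 + 15 + 6 + 6 + 10 + 27 + 6 = 211 m³.
⌈211 / 30⌉ = 8.

8 containers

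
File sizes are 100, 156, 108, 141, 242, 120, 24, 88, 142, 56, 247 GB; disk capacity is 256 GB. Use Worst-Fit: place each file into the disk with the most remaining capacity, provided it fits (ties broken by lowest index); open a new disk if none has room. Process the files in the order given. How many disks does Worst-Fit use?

6 disks

disk 1: place 100 GB, 156 GB left
disk 1: place 156 GB, 0 GB left
disk 2: place 108 GB, 148 GB left
disk 2: place 141 GB, 7 GB left
disk 3: place 242 GB, 14 GB left
disk 4: place 120 GB, 136 GB left
disk 4: place 24 GB, 112 GB left
disk 4: place 88 GB, 24 GB left
disk 5: place 142 GB, 114 GB left
disk 5: place 56 GB, 58 GB left
disk 6: place 247 GB, 9 GB left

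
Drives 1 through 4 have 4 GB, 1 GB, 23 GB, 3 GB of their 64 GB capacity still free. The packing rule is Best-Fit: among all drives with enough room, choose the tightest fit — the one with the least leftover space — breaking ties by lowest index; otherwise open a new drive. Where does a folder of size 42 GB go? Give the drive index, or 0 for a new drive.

No drive has ≥ 42 GB free, so a new drive is opened.

0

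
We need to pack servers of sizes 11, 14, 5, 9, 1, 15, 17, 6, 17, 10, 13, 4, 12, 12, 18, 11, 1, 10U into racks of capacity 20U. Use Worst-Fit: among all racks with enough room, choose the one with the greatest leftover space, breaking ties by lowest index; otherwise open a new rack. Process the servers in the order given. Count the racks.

13 racks

rack 1: place 11U, 9U left
rack 2: place 14U, 6U left
rack 1: place 5U, 4U left
rack 3: place 9U, 11U left
rack 3: place 1U, 10U left
rack 4: place 15U, 5U left
rack 5: place 17U, 3U left
rack 3: place 6U, 4U left
rack 6: place 17U, 3U left
rack 7: place 10U, 10U left
rack 8: place 13U, 7U left
rack 7: place 4U, 6U left
rack 9: place 12U, 8U left
rack 10: place 12U, 8U left
rack 11: place 18U, 2U left
rack 12: place 11U, 9U left
rack 12: place 1U, 8U left
rack 13: place 10U, 10U left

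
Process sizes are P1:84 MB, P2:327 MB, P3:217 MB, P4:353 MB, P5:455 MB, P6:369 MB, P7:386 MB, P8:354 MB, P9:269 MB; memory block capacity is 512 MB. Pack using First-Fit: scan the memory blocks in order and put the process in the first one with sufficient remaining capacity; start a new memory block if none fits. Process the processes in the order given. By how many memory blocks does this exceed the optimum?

First-Fit: [84,327] [217,269] [353] [455] [369] [386] [354] → 7 memory blocks.
7 processes exceed 256 MB (half the capacity), and no two of those can share a memory block, so at least 7 memory blocks are needed.
So 7 is already optimal.

0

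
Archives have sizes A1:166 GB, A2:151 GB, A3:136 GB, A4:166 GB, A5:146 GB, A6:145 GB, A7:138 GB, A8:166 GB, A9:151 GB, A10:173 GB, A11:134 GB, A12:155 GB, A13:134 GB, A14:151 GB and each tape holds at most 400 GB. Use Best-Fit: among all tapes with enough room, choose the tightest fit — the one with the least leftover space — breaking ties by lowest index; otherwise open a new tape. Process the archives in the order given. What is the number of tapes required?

tape 1: place A1 (166 GB), 234 GB left
tape 1: place A2 (151 GB), 83 GB left
tape 2: place A3 (136 GB), 264 GB left
tape 2: place A4 (166 GB), 98 GB left
tape 3: place A5 (146 GB), 254 GB left
tape 3: place A6 (145 GB), 109 GB left
tape 4: place A7 (138 GB), 262 GB left
tape 4: place A8 (166 GB), 96 GB left
tape 5: place A9 (151 GB), 249 GB left
tape 5: place A10 (173 GB), 76 GB left
tape 6: place A11 (134 GB), 266 GB left
tape 6: place A12 (155 GB), 111 GB left
tape 7: place A13 (134 GB), 266 GB left
tape 7: place A14 (151 GB), 115 GB left
Final tapes: [166,151] [136,166] [146,145] [138,166] [151,173] [134,155] [134,151].

7 tapes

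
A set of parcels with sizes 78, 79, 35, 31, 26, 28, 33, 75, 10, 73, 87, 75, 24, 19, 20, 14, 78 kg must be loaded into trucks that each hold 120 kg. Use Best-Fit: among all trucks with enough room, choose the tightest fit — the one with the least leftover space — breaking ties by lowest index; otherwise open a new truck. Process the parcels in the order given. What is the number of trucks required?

Put 78 kg in truck 1; 42 kg remain.
Put 79 kg in truck 2; 41 kg remain.
Put 35 kg in truck 2; 6 kg remain.
Put 31 kg in truck 1; 11 kg remain.
Put 26 kg in truck 3; 94 kg remain.
Put 28 kg in truck 3; 66 kg remain.
Put 33 kg in truck 3; 33 kg remain.
Put 75 kg in truck 4; 45 kg remain.
Put 10 kg in truck 1; 1 kg remain.
Put 73 kg in truck 5; 47 kg remain.
Put 87 kg in truck 6; 33 kg remain.
Put 75 kg in truck 7; 45 kg remain.
Put 24 kg in truck 3; 9 kg remain.
Put 19 kg in truck 6; 14 kg remain.
Put 20 kg in truck 4; 25 kg remain.
Put 14 kg in truck 6; 0 kg remain.
Put 78 kg in truck 8; 42 kg remain.

8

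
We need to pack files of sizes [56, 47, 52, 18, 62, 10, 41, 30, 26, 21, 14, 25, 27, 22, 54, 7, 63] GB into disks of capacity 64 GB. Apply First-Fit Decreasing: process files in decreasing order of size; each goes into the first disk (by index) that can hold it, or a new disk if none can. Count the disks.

10 disks

Sorted descending: 63, 62, 56, 54, 52, 47, 41, 30, 27, 26, 25, 22, 21, 18, 14, 10, 7.
Put 63 GB in disk 1; 1 GB remain.
Put 62 GB in disk 2; 2 GB remain.
Put 56 GB in disk 3; 8 GB remain.
Put 54 GB in disk 4; 10 GB remain.
Put 52 GB in disk 5; 12 GB remain.
Put 47 GB in disk 6; 17 GB remain.
Put 41 GB in disk 7; 23 GB remain.
Put 30 GB in disk 8; 34 GB remain.
Put 27 GB in disk 8; 7 GB remain.
Put 26 GB in disk 9; 38 GB remain.
Put 25 GB in disk 9; 13 GB remain.
Put 22 GB in disk 7; 1 GB remain.
Put 21 GB in disk 10; 43 GB remain.
Put 18 GB in disk 10; 25 GB remain.
Put 14 GB in disk 6; 3 GB remain.
Put 10 GB in disk 4; 0 GB remain.
Put 7 GB in disk 3; 1 GB remain.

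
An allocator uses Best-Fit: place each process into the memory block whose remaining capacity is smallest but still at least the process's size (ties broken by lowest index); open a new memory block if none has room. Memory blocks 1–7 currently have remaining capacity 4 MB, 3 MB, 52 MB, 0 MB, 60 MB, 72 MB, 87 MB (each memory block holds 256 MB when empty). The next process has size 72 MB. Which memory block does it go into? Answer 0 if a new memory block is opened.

Memory blocks with room: memory block 6 (72 MB), memory block 7 (87 MB).
Tightest fit is memory block 6 with 72 MB free.

6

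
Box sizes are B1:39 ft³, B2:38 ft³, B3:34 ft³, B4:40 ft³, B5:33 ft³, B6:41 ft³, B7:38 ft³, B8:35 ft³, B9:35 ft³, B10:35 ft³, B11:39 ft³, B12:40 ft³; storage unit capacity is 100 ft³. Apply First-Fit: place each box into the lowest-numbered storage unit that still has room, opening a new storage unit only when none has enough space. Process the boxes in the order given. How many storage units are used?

Put B1 (39 ft³) in storage unit 1; 61 ft³ remain.
Put B2 (38 ft³) in storage unit 1; 23 ft³ remain.
Put B3 (34 ft³) in storage unit 2; 66 ft³ remain.
Put B4 (40 ft³) in storage unit 2; 26 ft³ remain.
Put B5 (33 ft³) in storage unit 3; 67 ft³ remain.
Put B6 (41 ft³) in storage unit 3; 26 ft³ remain.
Put B7 (38 ft³) in storage unit 4; 62 ft³ remain.
Put B8 (35 ft³) in storage unit 4; 27 ft³ remain.
Put B9 (35 ft³) in storage unit 5; 65 ft³ remain.
Put B10 (35 ft³) in storage unit 5; 30 ft³ remain.
Put B11 (39 ft³) in storage unit 6; 61 ft³ remain.
Put B12 (40 ft³) in storage unit 6; 21 ft³ remain.
Final storage units: [39,38] [34,40] [33,41] [38,35] [35,35] [39,40].

6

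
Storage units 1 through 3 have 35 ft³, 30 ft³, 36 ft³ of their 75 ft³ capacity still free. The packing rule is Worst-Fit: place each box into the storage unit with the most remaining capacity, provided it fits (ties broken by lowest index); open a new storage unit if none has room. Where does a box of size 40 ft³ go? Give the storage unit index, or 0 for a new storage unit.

0

No storage unit has ≥ 40 ft³ free, so a new storage unit is opened.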